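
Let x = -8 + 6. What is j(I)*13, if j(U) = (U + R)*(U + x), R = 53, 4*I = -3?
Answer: -29887/16 ≈ -1867.9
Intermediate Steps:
I = -¾ (I = (¼)*(-3) = -¾ ≈ -0.75000)
x = -2
j(U) = (-2 + U)*(53 + U) (j(U) = (U + 53)*(U - 2) = (53 + U)*(-2 + U) = (-2 + U)*(53 + U))
j(I)*13 = (-106 + (-¾)² + 51*(-¾))*13 = (-106 + 9/16 - 153/4)*13 = -2299/16*13 = -29887/16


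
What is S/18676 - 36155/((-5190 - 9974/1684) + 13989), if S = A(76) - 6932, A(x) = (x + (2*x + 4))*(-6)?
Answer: -157543326641/34568206799 ≈ -4.5575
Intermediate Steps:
A(x) = -24 - 18*x (A(x) = (x + (4 + 2*x))*(-6) = (4 + 3*x)*(-6) = -24 - 18*x)
S = -8324 (S = (-24 - 18*76) - 6932 = (-24 - 1368) - 6932 = -1392 - 6932 = -8324)
S/18676 - 36155/((-5190 - 9974/1684) + 13989) = -8324/18676 - 36155/((-5190 - 9974/1684) + 13989) = -8324*1/18676 - 36155/((-5190 - 9974*1/1684) + 13989) = -2081/4669 - 36155/((-5190 - 4987/842) + 13989) = -2081/4669 - 36155/(-4374967/842 + 13989) = -2081/4669 - 36155/7403771/842 = -2081/4669 - 36155*842/7403771 = -2081/4669 - 30442510/7403771 = -157543326641/34568206799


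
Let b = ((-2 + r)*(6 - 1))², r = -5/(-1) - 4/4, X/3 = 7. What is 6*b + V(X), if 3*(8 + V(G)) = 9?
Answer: 595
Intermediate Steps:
X = 21 (X = 3*7 = 21)
V(G) = -5 (V(G) = -8 + (⅓)*9 = -8 + 3 = -5)
r = 4 (r = -5*(-1) - 4*¼ = 5 - 1 = 4)
b = 100 (b = ((-2 + 4)*(6 - 1))² = (2*5)² = 10² = 100)
6*b + V(X) = 6*100 - 5 = 600 - 5 = 595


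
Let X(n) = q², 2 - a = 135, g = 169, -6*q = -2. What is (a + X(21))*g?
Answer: -202124/9 ≈ -22458.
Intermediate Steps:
q = ⅓ (q = -⅙*(-2) = ⅓ ≈ 0.33333)
a = -133 (a = 2 - 1*135 = 2 - 135 = -133)
X(n) = ⅑ (X(n) = (⅓)² = ⅑)
(a + X(21))*g = (-133 + ⅑)*169 = -1196/9*169 = -202124/9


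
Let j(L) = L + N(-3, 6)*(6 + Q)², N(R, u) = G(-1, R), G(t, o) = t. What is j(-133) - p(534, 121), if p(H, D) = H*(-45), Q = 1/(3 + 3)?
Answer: 858923/36 ≈ 23859.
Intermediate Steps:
N(R, u) = -1
Q = ⅙ (Q = 1/6 = ⅙ ≈ 0.16667)
p(H, D) = -45*H
j(L) = -1369/36 + L (j(L) = L - (6 + ⅙)² = L - (37/6)² = L - 1*1369/36 = L - 1369/36 = -1369/36 + L)
j(-133) - p(534, 121) = (-1369/36 - 133) - (-45)*534 = -6157/36 - 1*(-24030) = -6157/36 + 24030 = 858923/36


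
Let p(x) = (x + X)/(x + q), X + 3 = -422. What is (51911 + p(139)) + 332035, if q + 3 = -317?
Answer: 69494512/181 ≈ 3.8395e+5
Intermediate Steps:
q = -320 (q = -3 - 317 = -320)
X = -425 (X = -3 - 422 = -425)
p(x) = (-425 + x)/(-320 + x) (p(x) = (x - 425)/(x - 320) = (-425 + x)/(-320 + x))
(51911 + p(139)) + 332035 = (51911 + (-425 + 139)/(-320 + 139)) + 332035 = (51911 - 286/(-181)) + 332035 = (51911 - 1/181*(-286)) + 332035 = (51911 + 286/181) + 332035 = 9396177/181 + 332035 = 69494512/181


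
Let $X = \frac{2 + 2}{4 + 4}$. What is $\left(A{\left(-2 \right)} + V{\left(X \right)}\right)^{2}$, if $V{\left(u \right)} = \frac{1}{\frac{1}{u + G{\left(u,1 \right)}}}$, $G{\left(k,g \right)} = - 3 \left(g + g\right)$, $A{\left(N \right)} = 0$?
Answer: $\frac{121}{4} \approx 30.25$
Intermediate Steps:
$X = \frac{1}{2}$ ($X = \frac{4}{8} = 4 \cdot \frac{1}{8} = \frac{1}{2} \approx 0.5$)
$G{\left(k,g \right)} = - 6 g$ ($G{\left(k,g \right)} = - 3 \cdot 2 g = - 6 g$)
$V{\left(u \right)} = -6 + u$ ($V{\left(u \right)} = \frac{1}{\frac{1}{u - 6}} = \frac{1}{\frac{1}{-6 + u}} = -6 + u$)
$\left(A{\left(-2 \right)} + V{\left(X \right)}\right)^{2} = \left(0 + \left(-6 + \frac{1}{2}\right)\right)^{2} = \left(0 - \frac{11}{2}\right)^{2} = \left(- \frac{11}{2}\right)^{2} = \frac{121}{4}$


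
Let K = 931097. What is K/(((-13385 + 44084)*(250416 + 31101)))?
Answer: 931097/8642290383 ≈ 0.00010774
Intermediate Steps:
K/(((-13385 + 44084)*(250416 + 31101))) = 931097/(((-13385 + 44084)*(250416 + 31101))) = 931097/((30699*281517)) = 931097/8642290383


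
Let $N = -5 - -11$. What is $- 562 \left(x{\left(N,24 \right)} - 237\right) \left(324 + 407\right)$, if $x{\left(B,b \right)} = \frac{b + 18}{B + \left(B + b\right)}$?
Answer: $\frac{290656565}{3} \approx 9.6886 \cdot 10^{7}$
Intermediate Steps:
$N = 6$ ($N = -5 + 11 = 6$)
$x{\left(B,b \right)} = \frac{18 + b}{b + 2 B}$
$- 562 \left(x{\left(N,24 \right)} - 237\right) \left(324 + 407\right) = - 562 \left(\frac{18 + 24}{24 + 2 \cdot 6} - 237\right) \left(324 + 407\right) = - 562 \left(\frac{1}{24 + 12} \cdot 42 - 237\right) 731 = - 562 \left(\frac{1}{36} \cdot 42 - 237\right) 731 = - 562 \left(\frac{7}{6} - 237\right) 731 = - 562 \left(\left(- \frac{1415}{6}\right) 731\right) = \left(-562\right) \left(- \frac{1034365}{6}\right) = \frac{290656565}{3}$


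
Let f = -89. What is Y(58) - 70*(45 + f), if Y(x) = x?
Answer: 3138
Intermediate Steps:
Y(58) - 70*(45 + f) = 58 - 70*(45 - 89) = 58 - 70*(-44) = 58 - 1*(-3080) = 58 + 3080 = 3138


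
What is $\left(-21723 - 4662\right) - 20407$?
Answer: $-46792$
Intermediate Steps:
$\left(-21723 - 4662\right) - 20407 = -26385 - 20407 = -46792$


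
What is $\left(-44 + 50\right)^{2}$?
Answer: $36$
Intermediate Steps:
$\left(-44 + 50\right)^{2} = 6^{2} = 36$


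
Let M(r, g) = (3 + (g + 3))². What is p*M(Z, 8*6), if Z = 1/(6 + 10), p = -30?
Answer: -87480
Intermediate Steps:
Z = 1/16 ≈ 0.062500
M(r, g) = (6 + g)² (M(r, g) = (3 + (3 + g))² = (6 + g)²)
p*M(Z, 8*6) = -30*(6 + 8*6)² = -30*(6 + 48)² = -30*54² = -30*2916 = -87480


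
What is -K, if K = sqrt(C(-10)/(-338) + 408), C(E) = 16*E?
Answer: -2*sqrt(17258)/13 ≈ -20.211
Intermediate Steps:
K = 2*sqrt(17258)/13 (K = sqrt((16*(-10))/(-338) + 408) = sqrt(-160*(-1/338) + 408) = sqrt(80/169 + 408) = sqrt(69032/169) = 2*sqrt(17258)/13 ≈ 20.211)
-K = -2*sqrt(17258)/13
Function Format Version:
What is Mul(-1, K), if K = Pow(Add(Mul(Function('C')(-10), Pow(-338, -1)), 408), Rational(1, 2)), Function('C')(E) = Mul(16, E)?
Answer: Mul(Rational(-2, 13), Pow(17258, Rational(1, 2))) ≈ -20.211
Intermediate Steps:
K = Mul(Rational(2, 13), Pow(17258, Rational(1, 2))) (K = Pow(Add(Mul(Mul(16, -10), Pow(-338, -1)), 408), Rational(1, 2)) = Pow(Add(Mul(-160, Rational(-1, 338)), 408), Rational(1, 2)) = Pow(Add(Rational(80, 169), 408), Rational(1, 2)) = Pow(Rational(69032, 169), Rational(1, 2)) = Mul(Rational(2, 13), Pow(17258, Rational(1, 2))) ≈ 20.211)
Mul(-1, K) = Mul(-1, Mul(Rational(2, 13), Pow(17258, Rational(1, 2)))) = Mul(Rational(-2, 13), Pow(17258, Rational(1, 2)))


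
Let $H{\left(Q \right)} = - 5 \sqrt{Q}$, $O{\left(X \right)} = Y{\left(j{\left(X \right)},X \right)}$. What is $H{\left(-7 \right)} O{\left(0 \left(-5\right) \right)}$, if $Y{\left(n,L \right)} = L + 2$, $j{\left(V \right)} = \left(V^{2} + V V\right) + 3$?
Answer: $- 10 i \sqrt{7} \approx - 26.458 i$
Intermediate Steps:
$j{\left(V \right)} = 3 + 2 V^{2}$ ($j{\left(V \right)} = \left(V^{2} + V^{2}\right) + 3 = 2 V^{2} + 3 = 3 + 2 V^{2}$)
$Y{\left(n,L \right)} = 2 + L$
$O{\left(X \right)} = 2 + X$
$H{\left(-7 \right)} O{\left(0 \left(-5\right) \right)} = - 5 \sqrt{-7} \left(2 + 0 \left(-5\right)\right) = - 5 i \sqrt{7} \left(2 + 0\right) = - 5 i \sqrt{7} \cdot 2 = - 10 i \sqrt{7}$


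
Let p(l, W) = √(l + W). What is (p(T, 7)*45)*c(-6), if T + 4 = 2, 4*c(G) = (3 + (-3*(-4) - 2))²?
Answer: 7605*√5/4 ≈ 4251.3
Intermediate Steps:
c(G) = 169/4 (c(G) = (3 + (-3*(-4) - 2))²/4 = (3 + (12 - 2))²/4 = (3 + 10)²/4 = (¼)*13² = (¼)*169 = 169/4)
T = -2 (T = -4 + 2 = -2)
p(l, W) = √(W + l)
(p(T, 7)*45)*c(-6) = (√(7 - 2)*45)*(169/4) = (√5*45)*(169/4) = (45*√5)*(169/4) = 7605*√5/4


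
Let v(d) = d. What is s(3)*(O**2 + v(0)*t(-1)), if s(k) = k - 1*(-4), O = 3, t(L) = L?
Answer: 63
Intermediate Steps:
s(k) = 4 + k (s(k) = k + 4 = 4 + k)
s(3)*(O**2 + v(0)*t(-1)) = (4 + 3)*(3**2 + 0*(-1)) = 7*(9 + 0) = 7*9 = 63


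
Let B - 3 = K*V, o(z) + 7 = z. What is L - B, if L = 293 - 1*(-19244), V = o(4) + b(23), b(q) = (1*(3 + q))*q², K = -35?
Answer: 500819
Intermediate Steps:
o(z) = -7 + z
b(q) = q²*(3 + q) (b(q) = (3 + q)*q² = q²*(3 + q))
V = 13751 (V = (-7 + 4) + 23²*(3 + 23) = -3 + 529*26 = -3 + 13754 = 13751)
L = 19537 (L = 293 + 19244 = 19537)
B = -481282 (B = 3 - 35*13751 = 3 - 481285 = -481282)
L - B = 19537 - 1*(-481282) = 19537 + 481282 = 500819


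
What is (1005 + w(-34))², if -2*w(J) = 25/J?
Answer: 4673773225/4624 ≈ 1.0108e+6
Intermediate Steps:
w(J) = -25/(2*J)
(1005 + w(-34))² = (1005 - 25/2/(-34))² = (1005 - 25/2*(-1/34))² = (1005 + 25/68)² = (68365/68)² = 4673773225/4624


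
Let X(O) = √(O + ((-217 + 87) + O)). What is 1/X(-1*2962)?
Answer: -I*√6054/6054 ≈ -0.012852*I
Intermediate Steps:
X(O) = √(-130 + 2*O) (X(O) = √(O + (-130 + O)) = √(-130 + 2*O))
1/X(-1*2962) = 1/(√(-130 + 2*(-1*2962))) = 1/(√(-130 + 2*(-2962))) = 1/(√(-130 - 5924)) = 1/(√(-6054)) = 1/(I*√6054) = -I*√6054/6054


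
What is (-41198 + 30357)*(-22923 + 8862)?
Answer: 152435301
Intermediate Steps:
(-41198 + 30357)*(-22923 + 8862) = -10841*(-14061) = 152435301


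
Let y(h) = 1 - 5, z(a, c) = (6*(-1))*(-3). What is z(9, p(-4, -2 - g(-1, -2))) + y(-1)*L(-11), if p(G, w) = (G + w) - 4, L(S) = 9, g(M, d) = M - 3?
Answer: -18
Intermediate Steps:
g(M, d) = -3 + M
p(G, w) = -4 + G + w
z(a, c) = 18 (z(a, c) = -6*(-3) = 18)
y(h) = -4
z(9, p(-4, -2 - g(-1, -2))) + y(-1)*L(-11) = 18 - 4*9 = 18 - 36 = -18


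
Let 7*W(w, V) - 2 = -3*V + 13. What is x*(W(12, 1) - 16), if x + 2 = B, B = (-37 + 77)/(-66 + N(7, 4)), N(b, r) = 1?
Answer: 3400/91 ≈ 37.363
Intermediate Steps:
W(w, V) = 15/7 - 3*V/7 (W(w, V) = 2/7 + (-3*V + 13)/7 = 2/7 + (13 - 3*V)/7 = 2/7 + (13/7 - 3*V/7) = 15/7 - 3*V/7)
B = -8/13 (B = (-37 + 77)/(-66 + 1) = 40/(-65) = 40*(-1/65) = -8/13 ≈ -0.61539)
x = -34/13 (x = -2 - 8/13 = -34/13 ≈ -2.6154)
x*(W(12, 1) - 16) = -34*((15/7 - 3/7*1) - 16)/13 = -34*((15/7 - 3/7) - 16)/13 = -34*(12/7 - 16)/13 = -34/13*(-100/7) = 3400/91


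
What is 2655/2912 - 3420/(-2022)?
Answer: 2554575/981344 ≈ 2.6031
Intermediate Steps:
2655/2912 - 3420/(-2022) = 2655*(1/2912) - 3420*(-1/2022) = 2655/2912 + 570/337 = 2554575/981344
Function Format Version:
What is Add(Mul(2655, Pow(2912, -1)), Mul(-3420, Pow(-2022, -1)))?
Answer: Rational(2554575, 981344) ≈ 2.6031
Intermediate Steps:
Add(Mul(2655, Pow(2912, -1)), Mul(-3420, Pow(-2022, -1))) = Add(Mul(2655, Rational(1, 2912)), Mul(-3420, Rational(-1, 2022))) = Add(Rational(2655, 2912), Rational(570, 337)) = Rational(2554575, 981344)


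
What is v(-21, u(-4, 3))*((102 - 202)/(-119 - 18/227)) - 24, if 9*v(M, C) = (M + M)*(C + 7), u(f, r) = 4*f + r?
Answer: -13144/27031 ≈ -0.48626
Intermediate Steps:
u(f, r) = r + 4*f
v(M, C) = 2*M*(7 + C)/9 (v(M, C) = ((M + M)*(C + 7))/9 = ((2*M)*(7 + C))/9 = (2*M*(7 + C))/9 = 2*M*(7 + C)/9)
v(-21, u(-4, 3))*((102 - 202)/(-119 - 18/227)) - 24 = ((2/9)*(-21)*(7 + (3 + 4*(-4))))*((102 - 202)/(-119 - 18/227)) - 24 = ((2/9)*(-21)*(7 + (3 - 16)))*(-100/(-119 - 18*1/227)) - 24 = ((2/9)*(-21)*(7 - 13))*(-100/(-119 - 18/227)) - 24 = ((2/9)*(-21)*(-6))*(-100/(-27031/227)) - 24 = 28*(-100*(-227/27031)) - 24 = 28*(22700/27031) - 24 = 635600/27031 - 24 = -13144/27031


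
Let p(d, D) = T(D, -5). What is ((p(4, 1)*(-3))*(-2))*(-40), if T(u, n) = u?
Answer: -240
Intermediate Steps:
p(d, D) = D
((p(4, 1)*(-3))*(-2))*(-40) = ((1*(-3))*(-2))*(-40) = -3*(-2)*(-40) = 6*(-40) = -240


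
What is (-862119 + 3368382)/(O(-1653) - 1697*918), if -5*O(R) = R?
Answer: -4177105/2595859 ≈ -1.6091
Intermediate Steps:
O(R) = -R/5
(-862119 + 3368382)/(O(-1653) - 1697*918) = (-862119 + 3368382)/(-⅕*(-1653) - 1697*918) = 2506263/(1653/5 - 1557846) = 2506263/(-7787577/5) = 2506263*(-5/7787577) = -4177105/2595859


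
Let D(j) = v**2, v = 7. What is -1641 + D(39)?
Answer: -1592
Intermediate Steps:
D(j) = 49 (D(j) = 7**2 = 49)
-1641 + D(39) = -1641 + 49 = -1592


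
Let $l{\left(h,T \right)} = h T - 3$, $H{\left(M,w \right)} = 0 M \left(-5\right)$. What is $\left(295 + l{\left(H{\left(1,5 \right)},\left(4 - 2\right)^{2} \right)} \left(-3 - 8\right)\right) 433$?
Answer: $142024$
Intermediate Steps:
$H{\left(M,w \right)} = 0$ ($H{\left(M,w \right)} = 0 \left(-5\right) = 0$)
$l{\left(h,T \right)} = -3 + T h$ ($l{\left(h,T \right)} = T h - 3 = -3 + T h$)
$\left(295 + l{\left(H{\left(1,5 \right)},\left(4 - 2\right)^{2} \right)} \left(-3 - 8\right)\right) 433 = \left(295 + \left(-3 + \left(4 - 2\right)^{2} \cdot 0\right) \left(-3 - 8\right)\right) 433 = \left(295 + \left(-3 + 2^{2} \cdot 0\right) \left(-11\right)\right) 433 = \left(295 + \left(-3 + 4 \cdot 0\right) \left(-11\right)\right) 433 = \left(295 + \left(-3 + 0\right) \left(-11\right)\right) 433 = \left(295 - -33\right) 433 = \left(295 + 33\right) 433 = 328 \cdot 433 = 142024$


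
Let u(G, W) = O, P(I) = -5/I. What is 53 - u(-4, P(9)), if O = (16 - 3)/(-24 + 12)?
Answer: 649/12 ≈ 54.083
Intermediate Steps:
O = -13/12 (O = 13/(-12) = 13*(-1/12) = -13/12 ≈ -1.0833)
u(G, W) = -13/12
53 - u(-4, P(9)) = 53 - 1*(-13/12) = 53 + 13/12 = 649/12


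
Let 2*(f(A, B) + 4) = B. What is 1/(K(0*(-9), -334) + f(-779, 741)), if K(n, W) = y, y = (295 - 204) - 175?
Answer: 2/565 ≈ 0.0035398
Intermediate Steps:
f(A, B) = -4 + B/2
y = -84 (y = 91 - 175 = -84)
K(n, W) = -84
1/(K(0*(-9), -334) + f(-779, 741)) = 1/(-84 + (-4 + (½)*741)) = 1/(-84 + (-4 + 741/2)) = 1/(-84 + 733/2) = 1/(565/2) = 2/565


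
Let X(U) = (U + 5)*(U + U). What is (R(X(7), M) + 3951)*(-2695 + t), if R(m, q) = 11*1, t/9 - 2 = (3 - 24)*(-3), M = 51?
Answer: -8359820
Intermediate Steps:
X(U) = 2*U*(5 + U) (X(U) = (5 + U)*(2*U) = 2*U*(5 + U))
t = 585 (t = 18 + 9*((3 - 24)*(-3)) = 18 + 9*(-21*(-3)) = 18 + 9*63 = 18 + 567 = 585)
R(m, q) = 11
(R(X(7), M) + 3951)*(-2695 + t) = (11 + 3951)*(-2695 + 585) = 3962*(-2110) = -8359820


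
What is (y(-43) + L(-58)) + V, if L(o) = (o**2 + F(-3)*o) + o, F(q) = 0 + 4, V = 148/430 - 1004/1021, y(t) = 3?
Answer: 675307349/219515 ≈ 3076.4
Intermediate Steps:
V = -140306/219515 (V = 148*(1/430) - 1004*1/1021 = 74/215 - 1004/1021 = -140306/219515 ≈ -0.63916)
F(q) = 4
L(o) = o**2 + 5*o (L(o) = (o**2 + 4*o) + o = o**2 + 5*o)
(y(-43) + L(-58)) + V = (3 - 58*(5 - 58)) - 140306/219515 = (3 - 58*(-53)) - 140306/219515 = (3 + 3074) - 140306/219515 = 3077 - 140306/219515 = 675307349/219515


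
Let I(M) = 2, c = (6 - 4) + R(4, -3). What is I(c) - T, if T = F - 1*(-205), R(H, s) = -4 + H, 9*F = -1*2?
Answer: -1825/9 ≈ -202.78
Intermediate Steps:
F = -2/9 (F = (-1*2)/9 = (1/9)*(-2) = -2/9 ≈ -0.22222)
c = 2 (c = (6 - 4) + (-4 + 4) = 2 + 0 = 2)
T = 1843/9 (T = -2/9 - 1*(-205) = -2/9 + 205 = 1843/9 ≈ 204.78)
I(c) - T = 2 - 1*1843/9 = 2 - 1843/9 = -1825/9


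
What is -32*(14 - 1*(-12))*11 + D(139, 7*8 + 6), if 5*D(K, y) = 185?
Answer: -9115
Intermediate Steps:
D(K, y) = 37 (D(K, y) = (⅕)*185 = 37)
-32*(14 - 1*(-12))*11 + D(139, 7*8 + 6) = -32*(14 - 1*(-12))*11 + 37 = -32*(14 + 12)*11 + 37 = -32*26*11 + 37 = -832*11 + 37 = -9152 + 37 = -9115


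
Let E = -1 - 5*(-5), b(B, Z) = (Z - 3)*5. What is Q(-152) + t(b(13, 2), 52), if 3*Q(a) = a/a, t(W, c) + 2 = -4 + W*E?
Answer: -377/3 ≈ -125.67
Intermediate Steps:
b(B, Z) = -15 + 5*Z (b(B, Z) = (-3 + Z)*5 = -15 + 5*Z)
E = 24 (E = -1 + 25 = 24)
t(W, c) = -6 + 24*W (t(W, c) = -2 + (-4 + W*24) = -2 + (-4 + 24*W) = -6 + 24*W)
Q(a) = 1/3 (Q(a) = (a/a)/3 = (1/3)*1 = 1/3)
Q(-152) + t(b(13, 2), 52) = 1/3 + (-6 + 24*(-15 + 5*2)) = 1/3 + (-6 + 24*(-15 + 10)) = 1/3 + (-6 + 24*(-5)) = 1/3 + (-6 - 120) = 1/3 - 126 = -377/3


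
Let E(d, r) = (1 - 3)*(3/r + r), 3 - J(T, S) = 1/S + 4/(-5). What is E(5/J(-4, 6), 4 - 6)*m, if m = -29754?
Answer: -208278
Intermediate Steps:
J(T, S) = 19/5 - 1/S (J(T, S) = 3 - (1/S + 4/(-5)) = 3 - (1/S + 4*(-⅕)) = 3 - (1/S - ⅘) = 3 - (-⅘ + 1/S) = 3 + (⅘ - 1/S) = 19/5 - 1/S)
E(d, r) = -6/r - 2*r (E(d, r) = -2*(r + 3/r) = -6/r - 2*r)
E(5/J(-4, 6), 4 - 6)*m = (-6/(4 - 6) - 2*(4 - 6))*(-29754) = (-6/(-2) - 2*(-2))*(-29754) = (-6*(-½) + 4)*(-29754) = (3 + 4)*(-29754) = 7*(-29754) = -208278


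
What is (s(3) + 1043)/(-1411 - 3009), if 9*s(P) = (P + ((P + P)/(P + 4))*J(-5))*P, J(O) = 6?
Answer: -366/1547 ≈ -0.23659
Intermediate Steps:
s(P) = P*(P + 12*P/(4 + P))/9 (s(P) = ((P + ((P + P)/(P + 4))*6)*P)/9 = ((P + ((2*P)/(4 + P))*6)*P)/9 = ((P + (2*P/(4 + P))*6)*P)/9 = ((P + 12*P/(4 + P))*P)/9 = (P*(P + 12*P/(4 + P)))/9 = P*(P + 12*P/(4 + P))/9)
(s(3) + 1043)/(-1411 - 3009) = ((⅑)*3²*(16 + 3)/(4 + 3) + 1043)/(-1411 - 3009) = ((⅑)*9*19/7 + 1043)/(-4420) = ((⅑)*9*(⅐)*19 + 1043)*(-1/4420) = (19/7 + 1043)*(-1/4420) = (7320/7)*(-1/4420) = -366/1547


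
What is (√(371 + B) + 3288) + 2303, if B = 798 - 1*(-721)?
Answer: 5591 + 3*√210 ≈ 5634.5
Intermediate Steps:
B = 1519 (B = 798 + 721 = 1519)
(√(371 + B) + 3288) + 2303 = (√(371 + 1519) + 3288) + 2303 = (√1890 + 3288) + 2303 = (3*√210 + 3288) + 2303 = (3288 + 3*√210) + 2303 = 5591 + 3*√210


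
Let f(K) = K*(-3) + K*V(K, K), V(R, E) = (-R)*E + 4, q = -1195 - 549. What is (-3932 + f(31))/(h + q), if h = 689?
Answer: 33692/1055 ≈ 31.936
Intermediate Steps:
q = -1744
V(R, E) = 4 - E*R (V(R, E) = -E*R + 4 = 4 - E*R)
f(K) = -3*K + K*(4 - K**2) (f(K) = K*(-3) + K*(4 - K*K) = -3*K + K*(4 - K**2))
(-3932 + f(31))/(h + q) = (-3932 + (31 - 1*31**3))/(689 - 1744) = (-3932 + (31 - 1*29791))/(-1055) = (-3932 + (31 - 29791))*(-1/1055) = (-3932 - 29760)*(-1/1055) = -33692*(-1/1055) = 33692/1055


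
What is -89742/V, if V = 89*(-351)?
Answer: 29914/10413 ≈ 2.8728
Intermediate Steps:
V = -31239
-89742/V = -89742/(-31239) = -89742*(-1/31239) = 29914/10413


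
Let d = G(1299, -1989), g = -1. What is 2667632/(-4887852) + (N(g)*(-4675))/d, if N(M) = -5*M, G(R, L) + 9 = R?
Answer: -653859921/35029606 ≈ -18.666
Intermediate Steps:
G(R, L) = -9 + R
d = 1290 (d = -9 + 1299 = 1290)
2667632/(-4887852) + (N(g)*(-4675))/d = 2667632/(-4887852) + (-5*(-1)*(-4675))/1290 = 2667632*(-1/4887852) + (5*(-4675))*(1/1290) = -666908/1221963 - 23375*1/1290 = -666908/1221963 - 4675/258 = -653859921/35029606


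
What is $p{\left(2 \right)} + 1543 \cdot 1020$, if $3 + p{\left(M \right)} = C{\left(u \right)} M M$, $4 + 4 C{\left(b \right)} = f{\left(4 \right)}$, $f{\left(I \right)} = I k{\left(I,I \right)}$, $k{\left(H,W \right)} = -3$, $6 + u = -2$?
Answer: $1573841$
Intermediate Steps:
$u = -8$ ($u = -6 - 2 = -8$)
$f{\left(I \right)} = - 3 I$ ($f{\left(I \right)} = I \left(-3\right) = - 3 I$)
$C{\left(b \right)} = -4$ ($C{\left(b \right)} = -1 + \frac{\left(-3\right) 4}{4} = -1 + \frac{1}{4} \left(-12\right) = -1 - 3 = -4$)
$p{\left(M \right)} = -3 - 4 M^{2}$ ($p{\left(M \right)} = -3 + - 4 M M = -3 - 4 M^{2}$)
$p{\left(2 \right)} + 1543 \cdot 1020 = \left(-3 - 4 \cdot 2^{2}\right) + 1543 \cdot 1020 = \left(-3 - 16\right) + 1573860 = -19 + 1573860 = 1573841$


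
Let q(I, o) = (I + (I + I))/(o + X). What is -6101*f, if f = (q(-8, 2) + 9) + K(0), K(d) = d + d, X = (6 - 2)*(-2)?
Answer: -79313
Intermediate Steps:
X = -8 (X = 4*(-2) = -8)
q(I, o) = 3*I/(-8 + o) (q(I, o) = (I + (I + I))/(o - 8) = (I + 2*I)/(-8 + o) = (3*I)/(-8 + o) = 3*I/(-8 + o))
K(d) = 2*d
f = 13 (f = (3*(-8)/(-8 + 2) + 9) + 2*0 = (3*(-8)/(-6) + 9) + 0 = (3*(-8)*(-1/6) + 9) + 0 = (4 + 9) + 0 = 13 + 0 = 13)
-6101*f = -6101*13 = -79313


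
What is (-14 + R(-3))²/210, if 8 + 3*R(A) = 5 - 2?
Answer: 2209/1890 ≈ 1.1688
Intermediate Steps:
R(A) = -5/3 (R(A) = -8/3 + (5 - 2)/3 = -8/3 + (⅓)*3 = -8/3 + 1 = -5/3)
(-14 + R(-3))²/210 = (-14 - 5/3)²/210 = (-47/3)²*(1/210) = (2209/9)*(1/210) = 2209/1890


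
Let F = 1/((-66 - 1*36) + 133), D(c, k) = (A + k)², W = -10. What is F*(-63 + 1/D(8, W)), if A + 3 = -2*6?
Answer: -39374/19375 ≈ -2.0322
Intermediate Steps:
A = -15 (A = -3 - 2*6 = -3 - 12 = -15)
D(c, k) = (-15 + k)²
F = 1/31 (F = 1/((-66 - 36) + 133) = 1/(-102 + 133) = 1/31 ≈ 0.032258)
F*(-63 + 1/D(8, W)) = (-63 + 1/((-15 - 10)²))/31 = (-63 + 1/((-25)²))/31 = (-63 + 1/625)/31 = (1/31)*(-39374/625) = -39374/19375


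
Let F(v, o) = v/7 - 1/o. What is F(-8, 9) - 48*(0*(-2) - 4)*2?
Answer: 24113/63 ≈ 382.75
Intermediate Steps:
F(v, o) = -1/o + v/7 (F(v, o) = v*(1/7) - 1/o = v/7 - 1/o = -1/o + v/7)
F(-8, 9) - 48*(0*(-2) - 4)*2 = (-1/9 + (1/7)*(-8)) - 48*(0*(-2) - 4)*2 = (-1*1/9 - 8/7) - 48*(0 - 4)*2 = (-1/9 - 8/7) - (-192)*2 = -79/63 - 48*(-8) = -79/63 + 384 = 24113/63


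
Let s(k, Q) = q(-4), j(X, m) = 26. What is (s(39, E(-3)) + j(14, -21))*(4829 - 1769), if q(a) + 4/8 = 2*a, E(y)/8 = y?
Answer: 53550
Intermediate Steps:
E(y) = 8*y
q(a) = -½ + 2*a
s(k, Q) = -17/2 (s(k, Q) = -½ + 2*(-4) = -½ - 8 = -17/2)
(s(39, E(-3)) + j(14, -21))*(4829 - 1769) = (-17/2 + 26)*(4829 - 1769) = (35/2)*3060 = 53550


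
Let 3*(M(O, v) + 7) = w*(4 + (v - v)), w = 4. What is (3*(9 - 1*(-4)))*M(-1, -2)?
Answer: -65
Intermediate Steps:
M(O, v) = -5/3 (M(O, v) = -7 + (4*(4 + (v - v)))/3 = -7 + (4*(4 + 0))/3 = -7 + (4*4)/3 = -7 + (⅓)*16 = -7 + 16/3 = -5/3)
(3*(9 - 1*(-4)))*M(-1, -2) = (3*(9 - 1*(-4)))*(-5/3) = (3*(9 + 4))*(-5/3) = (3*13)*(-5/3) = 39*(-5/3) = -65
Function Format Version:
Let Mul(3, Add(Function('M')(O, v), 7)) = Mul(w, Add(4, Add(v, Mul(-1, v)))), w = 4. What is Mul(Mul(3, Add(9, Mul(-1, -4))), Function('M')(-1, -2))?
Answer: -65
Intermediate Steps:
Function('M')(O, v) = Rational(-5, 3) (Function('M')(O, v) = Add(-7, Mul(Rational(1, 3), Mul(4, Add(4, Add(v, Mul(-1, v)))))) = Add(-7, Mul(Rational(1, 3), Mul(4, Add(4, 0)))) = Add(-7, Mul(Rational(1, 3), Mul(4, 4))) = Add(-7, Mul(Rational(1, 3), 16)) = Add(-7, Rational(16, 3)) = Rational(-5, 3))
Mul(Mul(3, Add(9, Mul(-1, -4))), Function('M')(-1, -2)) = Mul(Mul(3, Add(9, Mul(-1, -4))), Rational(-5, 3)) = Mul(Mul(3, Add(9, 4)), Rational(-5, 3)) = Mul(Mul(3, 13), Rational(-5, 3)) = Mul(39, Rational(-5, 3)) = -65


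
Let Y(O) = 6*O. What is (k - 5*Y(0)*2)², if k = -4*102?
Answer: 166464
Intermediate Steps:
k = -408
(k - 5*Y(0)*2)² = (-408 - 30*0*2)² = (-408 - 5*0*2)² = (-408 + 0*2)² = (-408 + 0)² = (-408)² = 166464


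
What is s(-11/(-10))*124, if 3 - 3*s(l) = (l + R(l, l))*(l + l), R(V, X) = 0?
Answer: 1798/75 ≈ 23.973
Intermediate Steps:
s(l) = 1 - 2*l²/3 (s(l) = 1 - (l + 0)*(l + l)/3 = 1 - l*2*l/3 = 1 - 2*l²/3)
s(-11/(-10))*124 = (1 - 2*(-11/(-10))²/3)*124 = (1 - 2*(-11*(-⅒))²/3)*124 = (1 - 2*(11/10)²/3)*124 = (1 - ⅔*121/100)*124 = (1 - 121/150)*124 = (29/150)*124 = 1798/75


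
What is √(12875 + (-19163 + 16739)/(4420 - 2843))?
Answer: √32015388227/1577 ≈ 113.46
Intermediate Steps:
√(12875 + (-19163 + 16739)/(4420 - 2843)) = √(12875 - 2424/1577) = √(20301451/1577) = √32015388227/1577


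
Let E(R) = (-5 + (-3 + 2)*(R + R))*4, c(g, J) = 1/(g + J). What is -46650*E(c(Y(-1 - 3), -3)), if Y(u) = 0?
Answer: 808600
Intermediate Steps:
c(g, J) = 1/(J + g)
E(R) = -20 - 8*R (E(R) = (-5 - 2*R)*4 = -20 - 8*R)
-46650*E(c(Y(-1 - 3), -3)) = -46650*(-20 - 8/(-3 + 0)) = -46650*(-20 - 8/(-3)) = -46650*(-20 - 8*(-⅓)) = -46650*(-20 + 8/3) = -46650*(-52/3) = 808600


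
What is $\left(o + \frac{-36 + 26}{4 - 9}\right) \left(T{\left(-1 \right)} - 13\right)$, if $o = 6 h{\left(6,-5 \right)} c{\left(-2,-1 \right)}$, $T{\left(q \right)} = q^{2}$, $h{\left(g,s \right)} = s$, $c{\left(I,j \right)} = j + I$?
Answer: $-1104$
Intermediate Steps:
$c{\left(I,j \right)} = I + j$
$o = 90$ ($o = 6 \left(-5\right) \left(-2 - 1\right) = \left(-30\right) \left(-3\right) = 90$)
$\left(o + \frac{-36 + 26}{4 - 9}\right) \left(T{\left(-1 \right)} - 13\right) = \left(90 + \frac{-36 + 26}{4 - 9}\right) \left(\left(-1\right)^{2} - 13\right) = \left(90 - \frac{10}{-5}\right) \left(1 - 13\right) = \left(90 - -2\right) \left(-12\right) = \left(90 + 2\right) \left(-12\right) = 92 \left(-12\right) = -1104$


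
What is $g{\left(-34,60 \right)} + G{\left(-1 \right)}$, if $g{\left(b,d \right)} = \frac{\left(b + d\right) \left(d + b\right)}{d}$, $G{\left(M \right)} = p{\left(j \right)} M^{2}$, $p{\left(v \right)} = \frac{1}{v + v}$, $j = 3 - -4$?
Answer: $\frac{2381}{210} \approx 11.338$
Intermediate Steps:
$j = 7$ ($j = 3 + 4 = 7$)
$p{\left(v \right)} = \frac{1}{2 v}$
$G{\left(M \right)} = \frac{M^{2}}{14}$ ($G{\left(M \right)} = \frac{1}{2 \cdot 7} M^{2} = \frac{1}{2} \cdot \frac{1}{7} M^{2} = \frac{M^{2}}{14}$)
$g{\left(b,d \right)} = \frac{\left(b + d\right)^{2}}{d}$ ($g{\left(b,d \right)} = \frac{\left(b + d\right) \left(b + d\right)}{d} = \frac{\left(b + d\right)^{2}}{d}$)
$g{\left(-34,60 \right)} + G{\left(-1 \right)} = \frac{\left(-34 + 60\right)^{2}}{60} + \frac{\left(-1\right)^{2}}{14} = \frac{26^{2}}{60} + \frac{1}{14} \cdot 1 = \frac{1}{60} \cdot 676 + \frac{1}{14} = \frac{169}{15} + \frac{1}{14} = \frac{2381}{210}$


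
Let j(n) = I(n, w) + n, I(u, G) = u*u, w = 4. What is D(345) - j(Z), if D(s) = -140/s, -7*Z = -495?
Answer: -17147182/3381 ≈ -5071.6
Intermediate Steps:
I(u, G) = u²
Z = 495/7 (Z = -⅐*(-495) = 495/7 ≈ 70.714)
j(n) = n + n² (j(n) = n² + n = n + n²)
D(345) - j(Z) = -140/345 - 495*(1 + 495/7)/7 = -140*1/345 - 495*502/(7*7) = -28/69 - 1*248490/49 = -28/69 - 248490/49 = -17147182/3381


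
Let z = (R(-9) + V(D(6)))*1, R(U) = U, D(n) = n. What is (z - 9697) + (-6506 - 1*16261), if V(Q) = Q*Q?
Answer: -32437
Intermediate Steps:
V(Q) = Q²
z = 27 (z = (-9 + 6²)*1 = (-9 + 36)*1 = 27*1 = 27)
(z - 9697) + (-6506 - 1*16261) = (27 - 9697) + (-6506 - 1*16261) = -9670 + (-6506 - 16261) = -9670 - 22767 = -32437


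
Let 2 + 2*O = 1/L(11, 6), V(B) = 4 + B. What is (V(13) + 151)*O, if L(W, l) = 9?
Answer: -476/3 ≈ -158.67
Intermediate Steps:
O = -17/18 (O = -1 + (½)/9 = -1 + (½)*(⅑) = -1 + 1/18 = -17/18 ≈ -0.94444)
(V(13) + 151)*O = ((4 + 13) + 151)*(-17/18) = (17 + 151)*(-17/18) = 168*(-17/18) = -476/3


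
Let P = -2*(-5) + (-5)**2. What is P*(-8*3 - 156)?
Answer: -6300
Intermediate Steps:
P = 35 (P = 10 + 25 = 35)
P*(-8*3 - 156) = 35*(-8*3 - 156) = 35*(-24 - 156) = 35*(-180) = -6300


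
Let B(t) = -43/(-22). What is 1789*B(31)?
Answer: 76927/22 ≈ 3496.7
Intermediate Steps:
B(t) = 43/22 (B(t) = -43*(-1/22) = 43/22)
1789*B(31) = 1789*(43/22) = 76927/22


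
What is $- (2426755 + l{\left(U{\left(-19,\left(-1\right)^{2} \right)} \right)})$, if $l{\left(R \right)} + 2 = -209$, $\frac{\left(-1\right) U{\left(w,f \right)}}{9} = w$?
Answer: $-2426544$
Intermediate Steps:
$U{\left(w,f \right)} = - 9 w$
$l{\left(R \right)} = -211$ ($l{\left(R \right)} = -2 - 209 = -211$)
$- (2426755 + l{\left(U{\left(-19,\left(-1\right)^{2} \right)} \right)}) = - (2426755 - 211) = \left(-1\right) 2426544 = -2426544$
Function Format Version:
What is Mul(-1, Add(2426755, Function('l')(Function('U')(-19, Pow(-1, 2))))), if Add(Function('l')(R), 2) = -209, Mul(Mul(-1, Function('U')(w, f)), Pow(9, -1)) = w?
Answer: -2426544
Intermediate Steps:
Function('U')(w, f) = Mul(-9, w)
Function('l')(R) = -211 (Function('l')(R) = Add(-2, -209) = -211)
Mul(-1, Add(2426755, Function('l')(Function('U')(-19, Pow(-1, 2))))) = Mul(-1, Add(2426755, -211)) = Mul(-1, 2426544) = -2426544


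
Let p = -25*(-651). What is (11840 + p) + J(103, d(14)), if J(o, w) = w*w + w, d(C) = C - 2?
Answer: 28271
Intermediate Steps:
d(C) = -2 + C
p = 16275
J(o, w) = w + w² (J(o, w) = w² + w = w + w²)
(11840 + p) + J(103, d(14)) = (11840 + 16275) + (-2 + 14)*(1 + (-2 + 14)) = 28115 + 12*(1 + 12) = 28115 + 12*13 = 28115 + 156 = 28271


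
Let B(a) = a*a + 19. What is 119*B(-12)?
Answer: 19397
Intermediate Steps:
B(a) = 19 + a**2 (B(a) = a**2 + 19 = 19 + a**2)
119*B(-12) = 119*(19 + (-12)**2) = 119*(19 + 144) = 119*163 = 19397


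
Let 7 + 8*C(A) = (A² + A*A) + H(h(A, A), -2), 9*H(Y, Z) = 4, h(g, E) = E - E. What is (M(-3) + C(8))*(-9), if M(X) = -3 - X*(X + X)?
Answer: 419/8 ≈ 52.375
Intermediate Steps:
h(g, E) = 0
H(Y, Z) = 4/9 (H(Y, Z) = (⅑)*4 = 4/9)
M(X) = -3 - 2*X² (M(X) = -3 - X*2*X = -3 - 2*X²)
C(A) = -59/72 + A²/4 (C(A) = -7/8 + ((A² + A*A) + 4/9)/8 = -7/8 + ((A² + A²) + 4/9)/8 = -7/8 + (2*A² + 4/9)/8 = -7/8 + (4/9 + 2*A²)/8 = -7/8 + (1/18 + A²/4) = -59/72 + A²/4)
(M(-3) + C(8))*(-9) = ((-3 - 2*(-3)²) + (-59/72 + (¼)*8²))*(-9) = ((-3 - 2*9) + (-59/72 + (¼)*64))*(-9) = ((-3 - 18) + (-59/72 + 16))*(-9) = (-21 + 1093/72)*(-9) = -419/72*(-9) = 419/8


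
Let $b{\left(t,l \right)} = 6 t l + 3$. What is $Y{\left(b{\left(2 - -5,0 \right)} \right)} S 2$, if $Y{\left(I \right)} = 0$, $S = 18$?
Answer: $0$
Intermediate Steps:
$b{\left(t,l \right)} = 3 + 6 l t$ ($b{\left(t,l \right)} = 6 l t + 3 = 3 + 6 l t$)
$Y{\left(b{\left(2 - -5,0 \right)} \right)} S 2 = 0 \cdot 18 \cdot 2 = 0 \cdot 2 = 0$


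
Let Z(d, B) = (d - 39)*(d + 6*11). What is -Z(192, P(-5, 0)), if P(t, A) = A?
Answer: -39474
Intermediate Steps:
Z(d, B) = (-39 + d)*(66 + d) (Z(d, B) = (-39 + d)*(d + 66) = (-39 + d)*(66 + d))
-Z(192, P(-5, 0)) = -(-2574 + 192² + 27*192) = -(-2574 + 36864 + 5184) = -1*39474 = -39474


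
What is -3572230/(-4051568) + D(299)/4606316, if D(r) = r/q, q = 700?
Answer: 55376804589879/62807508425200 ≈ 0.88169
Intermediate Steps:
D(r) = r/700
-3572230/(-4051568) + D(299)/4606316 = -3572230/(-4051568) + ((1/700)*299)/4606316 = -3572230*(-1/4051568) + (299/700)*(1/4606316) = 1786115/2025784 + 23/248032400 = 55376804589879/62807508425200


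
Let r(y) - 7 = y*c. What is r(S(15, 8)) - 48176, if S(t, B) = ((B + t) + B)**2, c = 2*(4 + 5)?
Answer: -30871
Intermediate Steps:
c = 18 (c = 2*9 = 18)
S(t, B) = (t + 2*B)**2
r(y) = 7 + 18*y (r(y) = 7 + y*18 = 7 + 18*y)
r(S(15, 8)) - 48176 = (7 + 18*(15 + 2*8)**2) - 48176 = (7 + 18*(15 + 16)**2) - 48176 = (7 + 18*31**2) - 48176 = (7 + 18*961) - 48176 = (7 + 17298) - 48176 = 17305 - 48176 = -30871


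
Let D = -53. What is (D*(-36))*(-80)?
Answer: -152640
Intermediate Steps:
(D*(-36))*(-80) = -53*(-36)*(-80) = 1908*(-80) = -152640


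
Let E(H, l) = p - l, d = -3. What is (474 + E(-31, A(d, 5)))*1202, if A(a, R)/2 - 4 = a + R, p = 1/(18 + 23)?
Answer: 22769486/41 ≈ 5.5535e+5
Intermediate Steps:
p = 1/41 ≈ 0.024390
A(a, R) = 8 + 2*R + 2*a (A(a, R) = 8 + 2*(a + R) = 8 + 2*(R + a) = 8 + (2*R + 2*a) = 8 + 2*R + 2*a)
E(H, l) = 1/41 - l
(474 + E(-31, A(d, 5)))*1202 = (474 + (1/41 - (8 + 2*5 + 2*(-3))))*1202 = (474 + (1/41 - (8 + 10 - 6)))*1202 = (474 + (1/41 - 1*12))*1202 = (474 + (1/41 - 12))*1202 = (474 - 491/41)*1202 = (18943/41)*1202 = 22769486/41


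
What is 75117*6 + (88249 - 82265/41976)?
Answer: 22622924911/41976 ≈ 5.3895e+5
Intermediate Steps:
75117*6 + (88249 - 82265/41976) = 450702 + (88249 - 82265/41976) = 450702 + 3704257759/41976 = 22622924911/41976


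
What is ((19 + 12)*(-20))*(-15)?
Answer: 9300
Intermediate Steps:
((19 + 12)*(-20))*(-15) = (31*(-20))*(-15) = -620*(-15) = 9300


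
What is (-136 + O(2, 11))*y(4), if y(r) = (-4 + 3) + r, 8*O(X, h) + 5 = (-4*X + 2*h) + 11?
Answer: -801/2 ≈ -400.50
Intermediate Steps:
O(X, h) = ¾ - X/2 + h/4 (O(X, h) = -5/8 + ((-4*X + 2*h) + 11)/8 = -5/8 + (11 - 4*X + 2*h)/8 = -5/8 + (11/8 - X/2 + h/4) = ¾ - X/2 + h/4)
y(r) = -1 + r
(-136 + O(2, 11))*y(4) = (-136 + (¾ - ½*2 + (¼)*11))*(-1 + 4) = (-136 + (¾ - 1 + 11/4))*3 = (-136 + 5/2)*3 = -267/2*3 = -801/2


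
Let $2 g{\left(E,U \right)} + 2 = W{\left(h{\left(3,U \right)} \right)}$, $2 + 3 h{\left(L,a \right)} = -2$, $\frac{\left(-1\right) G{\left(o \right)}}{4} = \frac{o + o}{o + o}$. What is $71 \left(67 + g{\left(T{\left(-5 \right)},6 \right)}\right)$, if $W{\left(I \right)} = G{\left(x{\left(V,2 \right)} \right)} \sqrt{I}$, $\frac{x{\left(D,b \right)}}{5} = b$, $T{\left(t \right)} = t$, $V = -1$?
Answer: $4686 - \frac{284 i \sqrt{3}}{3} \approx 4686.0 - 163.97 i$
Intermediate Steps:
$x{\left(D,b \right)} = 5 b$
$G{\left(o \right)} = -4$ ($G{\left(o \right)} = - 4 \frac{o + o}{o + o} = - 4 \frac{2 o}{2 o} = - 4 \cdot 2 o \frac{1}{2 o} = \left(-4\right) 1 = -4$)
$h{\left(L,a \right)} = - \frac{4}{3}$ ($h{\left(L,a \right)} = - \frac{2}{3} + \frac{1}{3} \left(-2\right) = - \frac{2}{3} - \frac{2}{3} = - \frac{4}{3}$)
$W{\left(I \right)} = - 4 \sqrt{I}$
$g{\left(E,U \right)} = -1 - \frac{4 i \sqrt{3}}{3}$ ($g{\left(E,U \right)} = -1 + \frac{\left(-4\right) \sqrt{- \frac{4}{3}}}{2} = -1 + \frac{\left(-4\right) \frac{2 i \sqrt{3}}{3}}{2} = -1 + \frac{\left(- \frac{8}{3}\right) i \sqrt{3}}{2} = -1 - \frac{4 i \sqrt{3}}{3}$)
$71 \left(67 + g{\left(T{\left(-5 \right)},6 \right)}\right) = 71 \left(67 - \left(1 + \frac{4 i \sqrt{3}}{3}\right)\right) = 71 \left(66 - \frac{4 i \sqrt{3}}{3}\right) = 4686 - \frac{284 i \sqrt{3}}{3}$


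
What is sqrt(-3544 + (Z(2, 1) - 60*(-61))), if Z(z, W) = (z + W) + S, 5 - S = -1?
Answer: 5*sqrt(5) ≈ 11.180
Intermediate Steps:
S = 6 (S = 5 - 1*(-1) = 5 + 1 = 6)
Z(z, W) = 6 + W + z (Z(z, W) = (z + W) + 6 = (W + z) + 6 = 6 + W + z)
sqrt(-3544 + (Z(2, 1) - 60*(-61))) = sqrt(-3544 + ((6 + 1 + 2) - 60*(-61))) = sqrt(-3544 + (9 + 3660)) = sqrt(-3544 + 3669) = sqrt(125) = 5*sqrt(5)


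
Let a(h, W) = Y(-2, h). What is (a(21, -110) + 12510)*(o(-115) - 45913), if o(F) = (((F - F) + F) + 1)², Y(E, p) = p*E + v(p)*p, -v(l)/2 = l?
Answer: -381376362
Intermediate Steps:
v(l) = -2*l
Y(E, p) = -2*p² + E*p (Y(E, p) = p*E + (-2*p)*p = E*p - 2*p² = -2*p² + E*p)
a(h, W) = h*(-2 - 2*h)
o(F) = (1 + F)² (o(F) = ((0 + F) + 1)² = (F + 1)² = (1 + F)²)
(a(21, -110) + 12510)*(o(-115) - 45913) = (-2*21*(1 + 21) + 12510)*((1 - 115)² - 45913) = (-2*21*22 + 12510)*((-114)² - 45913) = (-924 + 12510)*(12996 - 45913) = 11586*(-32917) = -381376362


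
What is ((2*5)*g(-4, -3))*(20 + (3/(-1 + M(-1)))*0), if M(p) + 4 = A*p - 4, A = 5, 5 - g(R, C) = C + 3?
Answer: 1000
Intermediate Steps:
g(R, C) = 2 - C (g(R, C) = 5 - (C + 3) = 5 - (3 + C) = 5 + (-3 - C) = 2 - C)
M(p) = -8 + 5*p (M(p) = -4 + (5*p - 4) = -4 + (-4 + 5*p) = -8 + 5*p)
((2*5)*g(-4, -3))*(20 + (3/(-1 + M(-1)))*0) = ((2*5)*(2 - 1*(-3)))*(20 + (3/(-1 + (-8 + 5*(-1))))*0) = (10*(2 + 3))*(20 + (3/(-1 + (-8 - 5)))*0) = (10*5)*(20 + (3/(-1 - 13))*0) = 50*(20 + (3/(-14))*0) = 50*(20 + (3*(-1/14))*0) = 50*(20 - 3/14*0) = 50*(20 + 0) = 50*20 = 1000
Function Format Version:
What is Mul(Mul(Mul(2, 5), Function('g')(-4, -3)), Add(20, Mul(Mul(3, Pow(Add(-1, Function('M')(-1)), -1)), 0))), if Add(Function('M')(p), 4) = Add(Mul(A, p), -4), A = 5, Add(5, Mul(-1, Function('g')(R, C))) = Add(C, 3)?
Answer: 1000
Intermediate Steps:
Function('g')(R, C) = Add(2, Mul(-1, C)) (Function('g')(R, C) = Add(5, Mul(-1, Add(C, 3))) = Add(5, Mul(-1, Add(3, C))) = Add(5, Add(-3, Mul(-1, C))) = Add(2, Mul(-1, C)))
Function('M')(p) = Add(-8, Mul(5, p)) (Function('M')(p) = Add(-4, Add(Mul(5, p), -4)) = Add(-4, Add(-4, Mul(5, p))) = Add(-8, Mul(5, p)))
Mul(Mul(Mul(2, 5), Function('g')(-4, -3)), Add(20, Mul(Mul(3, Pow(Add(-1, Function('M')(-1)), -1)), 0))) = Mul(Mul(Mul(2, 5), Add(2, Mul(-1, -3))), Add(20, Mul(Mul(3, Pow(Add(-1, Add(-8, Mul(5, -1))), -1)), 0))) = Mul(Mul(10, Add(2, 3)), Add(20, Mul(Mul(3, Pow(Add(-1, Add(-8, -5)), -1)), 0))) = Mul(Mul(10, 5), Add(20, Mul(Mul(3, Pow(Add(-1, -13), -1)), 0))) = Mul(50, Add(20, Mul(Mul(3, Pow(-14, -1)), 0))) = Mul(50, Add(20, Mul(Mul(3, Rational(-1, 14)), 0))) = Mul(50, Add(20, Mul(Rational(-3, 14), 0))) = Mul(50, Add(20, 0)) = Mul(50, 20) = 1000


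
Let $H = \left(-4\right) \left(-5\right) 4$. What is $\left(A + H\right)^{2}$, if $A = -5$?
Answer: $5625$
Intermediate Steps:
$H = 80$ ($H = 20 \cdot 4 = 80$)
$\left(A + H\right)^{2} = \left(-5 + 80\right)^{2} = 75^{2} = 5625$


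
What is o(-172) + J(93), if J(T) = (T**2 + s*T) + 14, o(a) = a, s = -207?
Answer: -10760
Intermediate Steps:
J(T) = 14 + T**2 - 207*T (J(T) = (T**2 - 207*T) + 14 = 14 + T**2 - 207*T)
o(-172) + J(93) = -172 + (14 + 93**2 - 207*93) = -172 + (14 + 8649 - 19251) = -172 - 10588 = -10760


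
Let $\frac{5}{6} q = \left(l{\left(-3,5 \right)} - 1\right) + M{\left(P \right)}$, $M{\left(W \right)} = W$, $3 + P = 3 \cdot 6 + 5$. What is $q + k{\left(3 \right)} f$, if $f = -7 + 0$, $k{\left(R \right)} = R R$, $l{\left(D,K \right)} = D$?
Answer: $- \frac{219}{5} \approx -43.8$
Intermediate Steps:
$P = 20$ ($P = -3 + \left(3 \cdot 6 + 5\right) = -3 + \left(18 + 5\right) = -3 + 23 = 20$)
$k{\left(R \right)} = R^{2}$
$f = -7$
$q = \frac{96}{5}$ ($q = \frac{6 \left(\left(-3 - 1\right) + 20\right)}{5} = \frac{6 \left(-4 + 20\right)}{5} = \frac{6}{5} \cdot 16 = \frac{96}{5} \approx 19.2$)
$q + k{\left(3 \right)} f = \frac{96}{5} + 3^{2} \left(-7\right) = \frac{96}{5} + 9 \left(-7\right) = \frac{96}{5} - 63 = - \frac{219}{5}$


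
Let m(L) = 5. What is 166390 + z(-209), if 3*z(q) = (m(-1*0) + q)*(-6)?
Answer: 166798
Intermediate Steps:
z(q) = -10 - 2*q (z(q) = ((5 + q)*(-6))/3 = (-30 - 6*q)/3 = -10 - 2*q)
166390 + z(-209) = 166390 + (-10 - 2*(-209)) = 166390 + (-10 + 418) = 166390 + 408 = 166798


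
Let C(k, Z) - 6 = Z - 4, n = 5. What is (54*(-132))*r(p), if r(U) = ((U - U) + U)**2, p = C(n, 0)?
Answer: -28512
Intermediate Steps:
C(k, Z) = 2 + Z (C(k, Z) = 6 + (Z - 4) = 6 + (-4 + Z) = 2 + Z)
p = 2 (p = 2 + 0 = 2)
r(U) = U**2 (r(U) = (0 + U)**2 = U**2)
(54*(-132))*r(p) = (54*(-132))*2**2 = -7128*4 = -28512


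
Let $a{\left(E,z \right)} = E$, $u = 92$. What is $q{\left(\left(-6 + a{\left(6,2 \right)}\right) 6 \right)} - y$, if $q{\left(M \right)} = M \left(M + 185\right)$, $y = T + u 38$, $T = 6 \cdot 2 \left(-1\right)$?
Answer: $-3484$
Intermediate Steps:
$T = -12$ ($T = 12 \left(-1\right) = -12$)
$y = 3484$ ($y = -12 + 92 \cdot 38 = -12 + 3496 = 3484$)
$q{\left(M \right)} = M \left(185 + M\right)$
$q{\left(\left(-6 + a{\left(6,2 \right)}\right) 6 \right)} - y = \left(-6 + 6\right) 6 \left(185 + \left(-6 + 6\right) 6\right) - 3484 = 0 \cdot 6 \left(185 + 0 \cdot 6\right) - 3484 = 0 \left(185 + 0\right) - 3484 = 0 \cdot 185 - 3484 = 0 - 3484 = -3484$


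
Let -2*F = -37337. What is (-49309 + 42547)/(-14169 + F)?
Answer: -13524/8999 ≈ -1.5028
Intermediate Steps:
F = 37337/2 (F = -½*(-37337) = 37337/2 ≈ 18669.)
(-49309 + 42547)/(-14169 + F) = (-49309 + 42547)/(-14169 + 37337/2) = -6762/8999/2 = -6762*2/8999 = -13524/8999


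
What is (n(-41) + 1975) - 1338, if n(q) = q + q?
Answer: 555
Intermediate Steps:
n(q) = 2*q
(n(-41) + 1975) - 1338 = (2*(-41) + 1975) - 1338 = (-82 + 1975) - 1338 = 1893 - 1338 = 555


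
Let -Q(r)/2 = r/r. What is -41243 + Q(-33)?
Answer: -41245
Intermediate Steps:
Q(r) = -2 (Q(r) = -2*r/r = -2*1 = -2)
-41243 + Q(-33) = -41243 - 2 = -41245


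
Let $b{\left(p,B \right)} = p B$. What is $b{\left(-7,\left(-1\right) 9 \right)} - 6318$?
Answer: $-6255$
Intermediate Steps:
$b{\left(p,B \right)} = B p$
$b{\left(-7,\left(-1\right) 9 \right)} - 6318 = \left(-1\right) 9 \left(-7\right) - 6318 = \left(-9\right) \left(-7\right) - 6318 = 63 - 6318 = -6255$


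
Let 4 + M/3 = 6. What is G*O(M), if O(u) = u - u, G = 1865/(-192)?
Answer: 0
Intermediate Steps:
G = -1865/192 (G = 1865*(-1/192) = -1865/192 ≈ -9.7135)
M = 6 (M = -12 + 3*6 = -12 + 18 = 6)
O(u) = 0
G*O(M) = -1865/192*0 = 0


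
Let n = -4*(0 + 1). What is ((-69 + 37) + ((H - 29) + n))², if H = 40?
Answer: 625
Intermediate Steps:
n = -4 (n = -4*1 = -4)
((-69 + 37) + ((H - 29) + n))² = ((-69 + 37) + ((40 - 29) - 4))² = (-32 + (11 - 4))² = (-32 + 7)² = (-25)² = 625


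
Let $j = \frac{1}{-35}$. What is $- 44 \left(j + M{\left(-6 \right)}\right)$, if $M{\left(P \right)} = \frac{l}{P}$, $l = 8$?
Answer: $\frac{6292}{105} \approx 59.924$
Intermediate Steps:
$j = - \frac{1}{35} \approx -0.028571$
$M{\left(P \right)} = \frac{8}{P}$
$- 44 \left(j + M{\left(-6 \right)}\right) = - 44 \left(- \frac{1}{35} + \frac{8}{-6}\right) = - 44 \left(- \frac{1}{35} + 8 \left(- \frac{1}{6}\right)\right) = - 44 \left(- \frac{1}{35} - \frac{4}{3}\right) = \left(-44\right) \left(- \frac{143}{105}\right) = \frac{6292}{105}$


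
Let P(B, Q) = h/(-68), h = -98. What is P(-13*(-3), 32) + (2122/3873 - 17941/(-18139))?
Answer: 38040451/12773154 ≈ 2.9782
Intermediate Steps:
P(B, Q) = 49/34 (P(B, Q) = -98/(-68) = -98*(-1/68) = 49/34)
P(-13*(-3), 32) + (2122/3873 - 17941/(-18139)) = 49/34 + (2122/3873 - 17941/(-18139)) = 49/34 + (2122*(1/3873) - 17941*(-1/18139)) = 49/34 + (2122/3873 + 1631/1649) = 49/34 + 9816041/6386577 = 38040451/12773154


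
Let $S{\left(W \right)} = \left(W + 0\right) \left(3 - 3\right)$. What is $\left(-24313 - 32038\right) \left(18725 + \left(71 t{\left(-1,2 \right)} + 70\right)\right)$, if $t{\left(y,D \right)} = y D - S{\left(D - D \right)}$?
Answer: $-1051115203$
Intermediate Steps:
$S{\left(W \right)} = 0$ ($S{\left(W \right)} = W 0 = 0$)
$t{\left(y,D \right)} = D y$ ($t{\left(y,D \right)} = y D - 0 = D y + 0 = D y$)
$\left(-24313 - 32038\right) \left(18725 + \left(71 t{\left(-1,2 \right)} + 70\right)\right) = \left(-24313 - 32038\right) \left(18725 + \left(71 \cdot 2 \left(-1\right) + 70\right)\right) = - 56351 \left(18725 + \left(71 \left(-2\right) + 70\right)\right) = - 56351 \left(18725 + \left(-142 + 70\right)\right) = - 56351 \left(18725 - 72\right) = \left(-56351\right) 18653 = -1051115203$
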